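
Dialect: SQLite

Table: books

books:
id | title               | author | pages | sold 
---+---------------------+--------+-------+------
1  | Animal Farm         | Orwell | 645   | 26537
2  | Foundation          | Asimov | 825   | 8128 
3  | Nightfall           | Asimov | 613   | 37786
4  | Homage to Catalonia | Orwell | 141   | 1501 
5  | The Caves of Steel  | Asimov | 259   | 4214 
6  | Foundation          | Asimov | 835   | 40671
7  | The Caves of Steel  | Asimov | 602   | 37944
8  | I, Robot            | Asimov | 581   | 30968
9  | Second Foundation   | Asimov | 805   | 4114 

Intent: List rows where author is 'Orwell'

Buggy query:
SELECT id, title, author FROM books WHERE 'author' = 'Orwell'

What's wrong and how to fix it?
Bug: 'author' in single quotes is a string literal, not the column; the comparison is literal-vs-literal and never true

Fix: Remove the quotes around the column name (or use double quotes for an identifier)

Corrected query:
SELECT id, title, author FROM books WHERE author = 'Orwell'

Result:
id | title               | author
---+---------------------+-------
1  | Animal Farm         | Orwell
4  | Homage to Catalonia | Orwell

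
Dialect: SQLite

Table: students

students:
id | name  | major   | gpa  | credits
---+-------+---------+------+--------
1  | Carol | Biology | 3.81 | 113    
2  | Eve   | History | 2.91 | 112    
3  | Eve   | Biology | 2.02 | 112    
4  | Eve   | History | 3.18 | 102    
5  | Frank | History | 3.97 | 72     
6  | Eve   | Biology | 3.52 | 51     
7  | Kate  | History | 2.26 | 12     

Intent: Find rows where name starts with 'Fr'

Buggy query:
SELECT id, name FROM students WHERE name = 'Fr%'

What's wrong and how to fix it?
Bug: Wildcards only work with LIKE; '=' treats '%' as a literal character

Fix: Replace '=' with LIKE so 'Fr%' is treated as a pattern

Corrected query:
SELECT id, name FROM students WHERE name LIKE 'Fr%'

Result:
id | name 
---+------
5  | Frank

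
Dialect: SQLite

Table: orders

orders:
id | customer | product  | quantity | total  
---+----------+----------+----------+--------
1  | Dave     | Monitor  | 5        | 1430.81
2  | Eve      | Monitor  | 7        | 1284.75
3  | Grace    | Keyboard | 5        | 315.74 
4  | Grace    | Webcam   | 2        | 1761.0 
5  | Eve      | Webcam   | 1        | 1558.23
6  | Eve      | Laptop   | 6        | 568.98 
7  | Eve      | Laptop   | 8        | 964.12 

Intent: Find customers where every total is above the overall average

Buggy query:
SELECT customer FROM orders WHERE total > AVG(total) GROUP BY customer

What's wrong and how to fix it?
Bug: AVG() is an aggregate; it can't sit directly in WHERE

Fix: Use a subquery for AVG and a HAVING MIN(...) filter so the condition holds for every row in the group

Corrected query:
SELECT customer FROM orders GROUP BY customer HAVING MIN(total) > (SELECT AVG(total) FROM orders)

Result:
customer
--------
Dave    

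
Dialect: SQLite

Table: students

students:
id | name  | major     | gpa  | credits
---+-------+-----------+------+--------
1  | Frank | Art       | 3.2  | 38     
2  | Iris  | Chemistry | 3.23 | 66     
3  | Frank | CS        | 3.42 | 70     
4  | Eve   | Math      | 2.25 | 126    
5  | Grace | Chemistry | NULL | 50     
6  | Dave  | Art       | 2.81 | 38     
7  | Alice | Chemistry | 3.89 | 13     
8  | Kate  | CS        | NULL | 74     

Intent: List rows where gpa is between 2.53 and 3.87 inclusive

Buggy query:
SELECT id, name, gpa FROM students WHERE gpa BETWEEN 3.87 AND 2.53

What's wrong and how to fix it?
Bug: BETWEEN expects the lower bound first; with 3.87 AND 2.53 the range is empty

Fix: Swap the bounds so the smaller value comes first

Corrected query:
SELECT id, name, gpa FROM students WHERE gpa BETWEEN 2.53 AND 3.87

Result:
id | name  | gpa 
---+-------+-----
1  | Frank | 3.2 
2  | Iris  | 3.23
3  | Frank | 3.42
6  | Dave  | 2.81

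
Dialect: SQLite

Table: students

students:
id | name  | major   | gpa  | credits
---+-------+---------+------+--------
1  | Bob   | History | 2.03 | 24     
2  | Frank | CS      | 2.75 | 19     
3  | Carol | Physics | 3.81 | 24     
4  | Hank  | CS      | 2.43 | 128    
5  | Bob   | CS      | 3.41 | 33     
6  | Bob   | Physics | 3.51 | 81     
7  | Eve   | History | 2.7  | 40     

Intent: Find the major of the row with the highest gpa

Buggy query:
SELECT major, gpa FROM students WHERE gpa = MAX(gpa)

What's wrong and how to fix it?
Bug: MAX(gpa) is an aggregate and cannot be used directly in WHERE

Fix: Wrap MAX in a scalar subquery so WHERE compares against a single value

Corrected query:
SELECT major, gpa FROM students WHERE gpa = (SELECT MAX(gpa) FROM students)

Result:
major   | gpa 
--------+-----
Physics | 3.81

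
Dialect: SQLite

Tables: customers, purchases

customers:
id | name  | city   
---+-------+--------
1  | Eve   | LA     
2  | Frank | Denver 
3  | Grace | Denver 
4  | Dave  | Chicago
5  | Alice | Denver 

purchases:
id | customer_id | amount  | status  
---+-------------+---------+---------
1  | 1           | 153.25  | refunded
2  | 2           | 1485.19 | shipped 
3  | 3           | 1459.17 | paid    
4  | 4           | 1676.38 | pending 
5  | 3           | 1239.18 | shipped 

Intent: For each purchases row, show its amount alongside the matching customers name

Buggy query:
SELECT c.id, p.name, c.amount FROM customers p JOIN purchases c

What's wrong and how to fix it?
Bug: Missing join condition: each purchases row is matched to all customers rows instead of just its own

Fix: Add ON c.customer_id = p.id to the JOIN

Corrected query:
SELECT c.id, p.name, c.amount FROM customers p JOIN purchases c ON c.customer_id = p.id

Result:
id | name  | amount 
---+-------+--------
1  | Eve   | 153.25 
2  | Frank | 1485.19
3  | Grace | 1459.17
4  | Dave  | 1676.38
5  | Grace | 1239.18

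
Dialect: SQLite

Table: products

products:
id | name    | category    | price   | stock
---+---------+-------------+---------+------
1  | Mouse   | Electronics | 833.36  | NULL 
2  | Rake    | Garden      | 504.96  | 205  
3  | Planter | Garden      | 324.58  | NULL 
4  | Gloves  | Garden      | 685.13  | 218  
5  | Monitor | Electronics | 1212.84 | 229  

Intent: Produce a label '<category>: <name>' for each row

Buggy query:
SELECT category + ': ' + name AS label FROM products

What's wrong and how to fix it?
Bug: '+' is numeric addition; on text columns SQLite converts them to 0 instead of concatenating

Fix: Replace + with || to concatenate text

Corrected query:
SELECT category || ': ' || name AS label FROM products

Result:
label               
--------------------
Electronics: Mouse  
Garden: Rake        
Garden: Planter     
Garden: Gloves      
Electronics: Monitor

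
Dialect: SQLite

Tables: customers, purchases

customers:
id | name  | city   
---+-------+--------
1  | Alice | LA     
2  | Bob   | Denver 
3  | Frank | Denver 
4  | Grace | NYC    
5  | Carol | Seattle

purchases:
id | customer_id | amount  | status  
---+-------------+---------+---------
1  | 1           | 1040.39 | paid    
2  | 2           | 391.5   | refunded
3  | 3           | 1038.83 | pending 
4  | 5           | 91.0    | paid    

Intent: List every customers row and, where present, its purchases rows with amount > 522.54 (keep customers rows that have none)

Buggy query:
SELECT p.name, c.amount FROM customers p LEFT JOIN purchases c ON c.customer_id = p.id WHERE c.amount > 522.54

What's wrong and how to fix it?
Bug: A WHERE condition on the right-hand table after LEFT JOIN drops unmatched parents

Fix: Move the right-table condition into the ON clause so unmatched parents are kept

Corrected query:
SELECT p.name, c.amount FROM customers p LEFT JOIN purchases c ON c.customer_id = p.id AND c.amount > 522.54

Result:
name  | amount 
------+--------
Alice | 1040.39
Bob   | NULL   
Frank | 1038.83
Grace | NULL   
Carol | NULL   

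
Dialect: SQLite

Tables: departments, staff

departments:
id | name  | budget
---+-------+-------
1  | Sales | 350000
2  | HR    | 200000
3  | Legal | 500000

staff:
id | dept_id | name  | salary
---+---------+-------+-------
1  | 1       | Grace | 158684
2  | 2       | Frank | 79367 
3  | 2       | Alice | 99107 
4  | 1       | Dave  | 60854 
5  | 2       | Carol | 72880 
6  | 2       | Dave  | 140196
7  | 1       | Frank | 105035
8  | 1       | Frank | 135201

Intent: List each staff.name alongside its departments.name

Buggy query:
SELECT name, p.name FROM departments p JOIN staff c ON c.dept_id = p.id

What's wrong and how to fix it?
Bug: Both tables have a 'name' column; the unqualified reference is ambiguous

Fix: Qualify the column with its table alias (c.name)

Corrected query:
SELECT c.name, p.name FROM departments p JOIN staff c ON c.dept_id = p.id

Result:
name  | name 
------+------
Grace | Sales
Frank | HR   
Alice | HR   
Dave  | Sales
Carol | HR   
Dave  | HR   
Frank | Sales
Frank | Sales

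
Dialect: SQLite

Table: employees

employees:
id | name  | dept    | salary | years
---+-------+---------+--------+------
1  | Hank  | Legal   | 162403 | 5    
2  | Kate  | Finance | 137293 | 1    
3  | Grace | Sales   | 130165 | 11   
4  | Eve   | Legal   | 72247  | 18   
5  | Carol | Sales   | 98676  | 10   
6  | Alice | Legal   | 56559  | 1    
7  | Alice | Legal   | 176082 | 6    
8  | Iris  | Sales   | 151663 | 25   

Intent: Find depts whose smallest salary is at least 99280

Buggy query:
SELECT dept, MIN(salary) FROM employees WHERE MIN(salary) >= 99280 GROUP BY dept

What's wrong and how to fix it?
Bug: MIN() in WHERE is a misuse of aggregate

Fix: Replace WHERE with HAVING after the GROUP BY

Corrected query:
SELECT dept, MIN(salary) FROM employees GROUP BY dept HAVING MIN(salary) >= 99280

Result:
dept    | MIN(salary)
--------+------------
Finance | 137293     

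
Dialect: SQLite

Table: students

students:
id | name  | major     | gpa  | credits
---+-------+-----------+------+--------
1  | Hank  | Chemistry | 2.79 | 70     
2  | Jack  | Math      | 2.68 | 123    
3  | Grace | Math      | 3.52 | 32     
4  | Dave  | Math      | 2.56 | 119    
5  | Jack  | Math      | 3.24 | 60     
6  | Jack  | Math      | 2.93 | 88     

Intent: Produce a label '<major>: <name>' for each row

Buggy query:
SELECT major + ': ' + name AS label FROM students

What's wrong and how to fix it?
Bug: SQLite uses || for string concatenation; + coerces text to numbers (yielding 0)

Fix: Replace + with || to concatenate text

Corrected query:
SELECT major || ': ' || name AS label FROM students

Result:
label          
---------------
Chemistry: Hank
Math: Jack     
Math: Grace    
Math: Dave     
Math: Jack     
Math: Jack     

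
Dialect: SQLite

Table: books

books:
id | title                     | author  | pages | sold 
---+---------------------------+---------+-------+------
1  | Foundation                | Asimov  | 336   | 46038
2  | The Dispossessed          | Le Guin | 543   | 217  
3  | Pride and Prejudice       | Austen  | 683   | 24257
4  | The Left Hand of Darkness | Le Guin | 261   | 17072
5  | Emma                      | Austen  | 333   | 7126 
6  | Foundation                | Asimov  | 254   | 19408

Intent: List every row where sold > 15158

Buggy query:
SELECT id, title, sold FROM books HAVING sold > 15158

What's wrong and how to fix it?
Bug: This is a non-aggregate query (no GROUP BY, no aggregates), so in SQLite the HAVING clause is invalid here; a row-level condition belongs in WHERE

Fix: Replace HAVING with WHERE since the condition applies to individual rows

Corrected query:
SELECT id, title, sold FROM books WHERE sold > 15158

Result:
id | title                     | sold 
---+---------------------------+------
1  | Foundation                | 46038
3  | Pride and Prejudice       | 24257
4  | The Left Hand of Darkness | 17072
6  | Foundation                | 19408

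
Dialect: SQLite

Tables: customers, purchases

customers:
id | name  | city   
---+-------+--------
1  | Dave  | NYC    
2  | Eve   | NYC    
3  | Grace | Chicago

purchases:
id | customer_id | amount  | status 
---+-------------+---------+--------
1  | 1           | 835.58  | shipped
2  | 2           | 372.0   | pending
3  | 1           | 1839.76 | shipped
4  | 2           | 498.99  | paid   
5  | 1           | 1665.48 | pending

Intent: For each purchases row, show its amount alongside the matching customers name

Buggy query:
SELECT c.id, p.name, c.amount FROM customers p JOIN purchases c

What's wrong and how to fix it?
Bug: JOIN with no ON clause produces a cartesian product; every purchases row pairs with every customers row

Fix: Specify the join condition linking the foreign key to the parent id

Corrected query:
SELECT c.id, p.name, c.amount FROM customers p JOIN purchases c ON c.customer_id = p.id

Result:
id | name | amount 
---+------+--------
1  | Dave | 835.58 
2  | Eve  | 372    
3  | Dave | 1839.76
4  | Eve  | 498.99 
5  | Dave | 1665.48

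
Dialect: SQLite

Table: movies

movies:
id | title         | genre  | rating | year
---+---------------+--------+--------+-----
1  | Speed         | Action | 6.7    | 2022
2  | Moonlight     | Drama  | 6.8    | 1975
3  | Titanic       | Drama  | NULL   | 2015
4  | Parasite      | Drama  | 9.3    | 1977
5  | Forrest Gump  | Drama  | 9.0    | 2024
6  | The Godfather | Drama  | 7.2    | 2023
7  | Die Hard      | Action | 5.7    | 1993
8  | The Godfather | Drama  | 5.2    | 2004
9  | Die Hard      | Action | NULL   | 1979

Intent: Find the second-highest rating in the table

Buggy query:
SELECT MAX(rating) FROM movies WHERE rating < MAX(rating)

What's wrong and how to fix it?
Bug: MAX(rating) on the right of the comparison is an aggregate-in-WHERE error

Fix: Put the inner MAX in a scalar subquery

Corrected query:
SELECT MAX(rating) FROM movies WHERE rating < (SELECT MAX(rating) FROM movies)

Result:
MAX(rating)
-----------
9          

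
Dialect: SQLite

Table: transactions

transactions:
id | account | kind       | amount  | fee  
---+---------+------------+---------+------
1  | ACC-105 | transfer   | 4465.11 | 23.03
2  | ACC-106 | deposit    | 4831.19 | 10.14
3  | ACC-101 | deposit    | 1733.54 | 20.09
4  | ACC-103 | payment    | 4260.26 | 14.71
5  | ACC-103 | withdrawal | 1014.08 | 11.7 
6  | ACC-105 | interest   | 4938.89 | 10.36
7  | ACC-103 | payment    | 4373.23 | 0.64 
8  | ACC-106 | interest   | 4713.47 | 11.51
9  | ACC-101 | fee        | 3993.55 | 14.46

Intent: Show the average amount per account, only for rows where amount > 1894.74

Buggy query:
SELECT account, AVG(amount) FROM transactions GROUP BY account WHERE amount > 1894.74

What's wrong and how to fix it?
Bug: Row-level WHERE must come before GROUP BY in the clause order

Fix: Place WHERE between FROM and GROUP BY

Corrected query:
SELECT account, AVG(amount) FROM transactions WHERE amount > 1894.74 GROUP BY account

Result:
account | AVG(amount)
--------+------------
ACC-101 | 3993.55    
ACC-103 | 4316.745   
ACC-105 | 4702       
ACC-106 | 4772.33    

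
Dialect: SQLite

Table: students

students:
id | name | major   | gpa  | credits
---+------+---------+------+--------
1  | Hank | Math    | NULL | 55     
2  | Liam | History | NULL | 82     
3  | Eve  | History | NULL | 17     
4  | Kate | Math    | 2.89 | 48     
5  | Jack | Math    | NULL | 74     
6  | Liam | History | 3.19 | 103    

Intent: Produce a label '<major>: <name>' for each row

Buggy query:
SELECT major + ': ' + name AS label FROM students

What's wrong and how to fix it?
Bug: SQLite uses || for string concatenation; + coerces text to numbers (yielding 0)

Fix: Replace + with || to concatenate text

Corrected query:
SELECT major || ': ' || name AS label FROM students

Result:
label        
-------------
Math: Hank   
History: Liam
History: Eve 
Math: Kate   
Math: Jack   
History: Liam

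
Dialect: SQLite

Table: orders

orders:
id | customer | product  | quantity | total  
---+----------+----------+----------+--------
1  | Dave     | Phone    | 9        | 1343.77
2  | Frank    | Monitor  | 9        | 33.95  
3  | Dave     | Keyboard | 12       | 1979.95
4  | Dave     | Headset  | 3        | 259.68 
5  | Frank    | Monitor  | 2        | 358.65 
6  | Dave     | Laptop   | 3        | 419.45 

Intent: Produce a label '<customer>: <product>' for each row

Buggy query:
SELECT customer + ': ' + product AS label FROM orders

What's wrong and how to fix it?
Bug: SQLite uses || for string concatenation; + coerces text to numbers (yielding 0)

Fix: Replace + with || to concatenate text

Corrected query:
SELECT customer || ': ' || product AS label FROM orders

Result:
label         
--------------
Dave: Phone   
Frank: Monitor
Dave: Keyboard
Dave: Headset 
Frank: Monitor
Dave: Laptop  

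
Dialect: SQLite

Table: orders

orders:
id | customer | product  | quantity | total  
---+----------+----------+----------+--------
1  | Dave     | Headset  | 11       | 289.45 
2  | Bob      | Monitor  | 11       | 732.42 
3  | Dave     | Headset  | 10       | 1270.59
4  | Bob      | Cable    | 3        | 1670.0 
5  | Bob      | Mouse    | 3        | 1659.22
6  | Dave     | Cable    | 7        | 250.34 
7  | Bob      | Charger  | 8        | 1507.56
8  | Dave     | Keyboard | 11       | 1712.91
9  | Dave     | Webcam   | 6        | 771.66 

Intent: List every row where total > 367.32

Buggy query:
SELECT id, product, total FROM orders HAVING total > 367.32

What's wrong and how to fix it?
Bug: HAVING filters the output of aggregation, but this query has no GROUP BY and no aggregate functions, so SQLite rejects it (HAVING clause on a non-aggregate query); the condition here is per row

Fix: Use WHERE for row-level filtering

Corrected query:
SELECT id, product, total FROM orders WHERE total > 367.32

Result:
id | product  | total  
---+----------+--------
2  | Monitor  | 732.42 
3  | Headset  | 1270.59
4  | Cable    | 1670   
5  | Mouse    | 1659.22
7  | Charger  | 1507.56
8  | Keyboard | 1712.91
9  | Webcam   | 771.66 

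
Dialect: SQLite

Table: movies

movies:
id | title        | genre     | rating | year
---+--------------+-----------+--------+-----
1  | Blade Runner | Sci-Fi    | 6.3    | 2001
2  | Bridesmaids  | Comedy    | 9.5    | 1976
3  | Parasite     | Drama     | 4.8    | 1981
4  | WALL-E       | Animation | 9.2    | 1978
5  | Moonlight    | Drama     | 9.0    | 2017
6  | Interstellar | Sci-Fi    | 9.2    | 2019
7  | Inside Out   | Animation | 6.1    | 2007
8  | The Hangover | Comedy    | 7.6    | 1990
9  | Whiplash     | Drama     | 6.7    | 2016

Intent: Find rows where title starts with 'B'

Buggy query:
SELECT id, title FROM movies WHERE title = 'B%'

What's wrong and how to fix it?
Bug: '=' compares the literal string including the % character; pattern matching needs LIKE

Fix: Use LIKE for wildcard pattern matching

Corrected query:
SELECT id, title FROM movies WHERE title LIKE 'B%'

Result:
id | title       
---+-------------
1  | Blade Runner
2  | Bridesmaids 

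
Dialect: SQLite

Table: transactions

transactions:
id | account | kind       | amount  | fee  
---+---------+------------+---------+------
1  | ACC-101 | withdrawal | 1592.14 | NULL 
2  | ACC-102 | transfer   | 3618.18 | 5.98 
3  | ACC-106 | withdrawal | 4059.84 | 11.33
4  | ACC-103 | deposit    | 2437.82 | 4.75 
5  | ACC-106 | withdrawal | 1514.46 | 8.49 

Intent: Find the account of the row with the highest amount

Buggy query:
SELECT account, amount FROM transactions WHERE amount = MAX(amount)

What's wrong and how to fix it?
Bug: WHERE is evaluated per row; an aggregate over the whole table isn't defined there

Fix: Use a subquery: WHERE amount = (SELECT MAX(amount) FROM transactions)

Corrected query:
SELECT account, amount FROM transactions WHERE amount = (SELECT MAX(amount) FROM transactions)

Result:
account | amount 
--------+--------
ACC-106 | 4059.84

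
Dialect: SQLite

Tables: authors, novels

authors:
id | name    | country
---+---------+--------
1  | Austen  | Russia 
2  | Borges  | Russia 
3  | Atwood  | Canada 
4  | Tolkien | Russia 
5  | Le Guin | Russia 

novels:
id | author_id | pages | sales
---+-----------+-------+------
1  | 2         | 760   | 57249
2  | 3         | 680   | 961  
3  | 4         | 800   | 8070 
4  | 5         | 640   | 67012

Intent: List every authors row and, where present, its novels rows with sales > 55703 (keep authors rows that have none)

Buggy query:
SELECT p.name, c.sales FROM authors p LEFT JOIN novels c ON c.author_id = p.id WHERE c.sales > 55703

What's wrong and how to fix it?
Bug: A WHERE condition on the right-hand table after LEFT JOIN drops unmatched parents

Fix: Put 'c.sales > 55703' in the JOIN's ON clause instead of WHERE

Corrected query:
SELECT p.name, c.sales FROM authors p LEFT JOIN novels c ON c.author_id = p.id AND c.sales > 55703

Result:
name    | sales
--------+------
Austen  | NULL 
Borges  | 57249
Atwood  | NULL 
Tolkien | NULL 
Le Guin | 67012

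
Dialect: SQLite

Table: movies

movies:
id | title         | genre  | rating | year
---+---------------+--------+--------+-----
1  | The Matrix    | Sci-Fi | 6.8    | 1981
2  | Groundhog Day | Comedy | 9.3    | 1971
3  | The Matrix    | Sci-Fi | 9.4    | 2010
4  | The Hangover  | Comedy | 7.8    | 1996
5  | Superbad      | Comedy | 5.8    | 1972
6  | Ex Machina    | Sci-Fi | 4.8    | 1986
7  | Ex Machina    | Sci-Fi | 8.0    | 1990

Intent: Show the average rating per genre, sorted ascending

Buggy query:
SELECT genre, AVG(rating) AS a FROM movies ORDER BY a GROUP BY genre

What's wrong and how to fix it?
Bug: ORDER BY appears before GROUP BY; SQL clause order requires GROUP BY first

Fix: Move ORDER BY to the end, after GROUP BY

Corrected query:
SELECT genre, AVG(rating) AS a FROM movies GROUP BY genre ORDER BY a

Result:
genre  | a       
-------+---------
Sci-Fi | 7.25    
Comedy | 7.633333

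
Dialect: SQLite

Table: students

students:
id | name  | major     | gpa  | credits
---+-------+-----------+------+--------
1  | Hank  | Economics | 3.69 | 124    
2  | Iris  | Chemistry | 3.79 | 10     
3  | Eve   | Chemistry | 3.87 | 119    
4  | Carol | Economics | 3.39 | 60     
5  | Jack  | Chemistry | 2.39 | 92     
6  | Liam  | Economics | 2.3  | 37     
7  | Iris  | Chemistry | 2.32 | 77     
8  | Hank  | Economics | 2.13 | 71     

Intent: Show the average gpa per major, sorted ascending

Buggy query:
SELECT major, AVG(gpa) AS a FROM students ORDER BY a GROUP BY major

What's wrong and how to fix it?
Bug: GROUP BY must precede ORDER BY

Fix: Reorder: SELECT … FROM … GROUP BY … ORDER BY …

Corrected query:
SELECT major, AVG(gpa) AS a FROM students GROUP BY major ORDER BY a

Result:
major     | a     
----------+-------
Economics | 2.8775
Chemistry | 3.0925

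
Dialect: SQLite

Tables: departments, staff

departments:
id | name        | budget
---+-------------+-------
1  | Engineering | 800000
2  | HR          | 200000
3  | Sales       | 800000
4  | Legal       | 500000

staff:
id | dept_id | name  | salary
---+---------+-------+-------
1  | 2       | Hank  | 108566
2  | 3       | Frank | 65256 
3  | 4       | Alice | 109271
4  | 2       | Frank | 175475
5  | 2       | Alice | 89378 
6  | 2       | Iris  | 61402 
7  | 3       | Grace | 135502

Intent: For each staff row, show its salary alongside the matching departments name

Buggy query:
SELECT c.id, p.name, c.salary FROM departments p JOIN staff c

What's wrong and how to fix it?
Bug: Missing join condition: each staff row is matched to all departments rows instead of just its own

Fix: Specify the join condition linking the foreign key to the parent id

Corrected query:
SELECT c.id, p.name, c.salary FROM departments p JOIN staff c ON c.dept_id = p.id

Result:
id | name  | salary
---+-------+-------
1  | HR    | 108566
2  | Sales | 65256 
3  | Legal | 109271
4  | HR    | 175475
5  | HR    | 89378 
6  | HR    | 61402 
7  | Sales | 135502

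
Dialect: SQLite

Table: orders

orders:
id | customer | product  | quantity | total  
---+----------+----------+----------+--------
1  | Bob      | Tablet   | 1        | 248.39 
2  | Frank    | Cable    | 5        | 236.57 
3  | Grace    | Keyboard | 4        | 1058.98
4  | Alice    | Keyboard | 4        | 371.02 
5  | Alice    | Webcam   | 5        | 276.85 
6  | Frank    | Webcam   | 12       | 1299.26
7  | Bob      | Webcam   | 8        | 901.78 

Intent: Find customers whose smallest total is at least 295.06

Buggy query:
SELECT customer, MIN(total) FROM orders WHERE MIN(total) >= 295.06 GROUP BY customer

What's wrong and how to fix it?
Bug: Aggregates like MIN are computed per group after WHERE runs

Fix: Use HAVING for the per-group MIN condition

Corrected query:
SELECT customer, MIN(total) FROM orders GROUP BY customer HAVING MIN(total) >= 295.06

Result:
customer | MIN(total)
---------+-----------
Grace    | 1058.98   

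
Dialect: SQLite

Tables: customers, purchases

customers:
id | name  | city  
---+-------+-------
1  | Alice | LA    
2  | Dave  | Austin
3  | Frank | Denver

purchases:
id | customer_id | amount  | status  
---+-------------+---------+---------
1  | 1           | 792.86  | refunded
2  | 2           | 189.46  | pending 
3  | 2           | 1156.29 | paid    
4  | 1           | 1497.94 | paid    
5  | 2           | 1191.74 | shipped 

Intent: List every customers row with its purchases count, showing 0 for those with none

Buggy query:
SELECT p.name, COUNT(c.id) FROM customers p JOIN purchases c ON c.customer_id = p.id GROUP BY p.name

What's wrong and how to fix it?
Bug: INNER JOIN drops customers rows that have no matching purchases rows

Fix: Use LEFT JOIN so parents without children still appear (COUNT(c.id) gives 0)

Corrected query:
SELECT p.name, COUNT(c.id) FROM customers p LEFT JOIN purchases c ON c.customer_id = p.id GROUP BY p.name

Result:
name  | COUNT(c.id)
------+------------
Alice | 2          
Dave  | 3          
Frank | 0          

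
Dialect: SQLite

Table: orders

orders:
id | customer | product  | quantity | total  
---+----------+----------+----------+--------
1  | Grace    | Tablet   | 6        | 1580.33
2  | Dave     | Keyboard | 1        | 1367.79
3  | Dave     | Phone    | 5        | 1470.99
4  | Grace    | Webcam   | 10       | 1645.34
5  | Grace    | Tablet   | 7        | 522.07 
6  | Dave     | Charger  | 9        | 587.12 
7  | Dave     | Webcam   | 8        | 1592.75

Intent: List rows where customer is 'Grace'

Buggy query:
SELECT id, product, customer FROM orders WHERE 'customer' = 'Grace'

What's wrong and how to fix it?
Bug: Single quotes denote string literals in SQL; the column name is being compared as a constant string

Fix: Reference the column as customer without single quotes

Corrected query:
SELECT id, product, customer FROM orders WHERE customer = 'Grace'

Result:
id | product | customer
---+---------+---------
1  | Tablet  | Grace   
4  | Webcam  | Grace   
5  | Tablet  | Grace   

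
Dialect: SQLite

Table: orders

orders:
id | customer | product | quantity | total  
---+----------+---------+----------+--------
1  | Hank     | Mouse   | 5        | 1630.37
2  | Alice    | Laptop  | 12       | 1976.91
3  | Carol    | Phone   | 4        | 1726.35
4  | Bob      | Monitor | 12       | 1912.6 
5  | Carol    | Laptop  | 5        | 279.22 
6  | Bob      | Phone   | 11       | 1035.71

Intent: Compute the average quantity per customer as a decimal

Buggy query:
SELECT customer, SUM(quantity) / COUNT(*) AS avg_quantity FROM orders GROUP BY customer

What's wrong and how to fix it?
Bug: SUM(quantity) and COUNT(*) are both integers; the division truncates the fractional part

Fix: Cast one side to REAL so the division keeps the fractional part

Corrected query:
SELECT customer, SUM(quantity) * 1.0 / COUNT(*) AS avg_quantity FROM orders GROUP BY customer

Result:
customer | avg_quantity
---------+-------------
Alice    | 12          
Bob      | 11.5        
Carol    | 4.5         
Hank     | 5           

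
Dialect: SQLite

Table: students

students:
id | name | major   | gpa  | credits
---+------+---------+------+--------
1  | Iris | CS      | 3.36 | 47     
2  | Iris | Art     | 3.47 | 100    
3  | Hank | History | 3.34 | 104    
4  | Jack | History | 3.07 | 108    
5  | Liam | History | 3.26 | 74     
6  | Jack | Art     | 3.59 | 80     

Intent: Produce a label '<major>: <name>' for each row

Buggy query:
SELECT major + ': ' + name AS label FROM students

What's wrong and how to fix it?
Bug: SQLite uses || for string concatenation; + coerces text to numbers (yielding 0)

Fix: Use the || operator for string concatenation

Corrected query:
SELECT major || ': ' || name AS label FROM students

Result:
label        
-------------
CS: Iris     
Art: Iris    
History: Hank
History: Jack
History: Liam
Art: Jack    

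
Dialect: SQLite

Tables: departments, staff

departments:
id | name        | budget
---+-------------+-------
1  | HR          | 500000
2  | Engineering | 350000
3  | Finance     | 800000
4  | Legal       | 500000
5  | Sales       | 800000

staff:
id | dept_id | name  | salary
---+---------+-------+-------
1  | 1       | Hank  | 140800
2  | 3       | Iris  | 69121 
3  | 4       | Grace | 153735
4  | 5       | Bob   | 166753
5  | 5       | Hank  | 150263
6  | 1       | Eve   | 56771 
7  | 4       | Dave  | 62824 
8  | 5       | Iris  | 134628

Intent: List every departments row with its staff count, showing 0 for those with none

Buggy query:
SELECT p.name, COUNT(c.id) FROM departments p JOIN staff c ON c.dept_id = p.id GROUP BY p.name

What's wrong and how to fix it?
Bug: INNER JOIN drops departments rows that have no matching staff rows

Fix: Switch to LEFT JOIN to retain unmatched parent rows

Corrected query:
SELECT p.name, COUNT(c.id) FROM departments p LEFT JOIN staff c ON c.dept_id = p.id GROUP BY p.name

Result:
name        | COUNT(c.id)
------------+------------
Engineering | 0          
Finance     | 1          
HR          | 2          
Legal       | 2          
Sales       | 3          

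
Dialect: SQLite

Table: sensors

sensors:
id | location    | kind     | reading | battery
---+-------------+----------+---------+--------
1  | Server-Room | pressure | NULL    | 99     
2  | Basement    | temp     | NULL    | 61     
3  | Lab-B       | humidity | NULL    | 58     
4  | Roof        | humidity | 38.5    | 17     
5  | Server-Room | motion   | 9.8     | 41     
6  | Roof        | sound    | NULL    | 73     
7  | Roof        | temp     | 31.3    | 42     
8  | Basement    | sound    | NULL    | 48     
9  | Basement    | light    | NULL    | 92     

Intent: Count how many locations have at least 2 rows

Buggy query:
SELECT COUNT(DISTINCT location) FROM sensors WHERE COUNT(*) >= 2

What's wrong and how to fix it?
Bug: COUNT(*) cannot appear in WHERE; the per-group count doesn't exist yet

Fix: Use a subquery that GROUPs and filters with HAVING, then count its rows

Corrected query:
SELECT COUNT(*) FROM (SELECT location FROM sensors GROUP BY location HAVING COUNT(*) >= 2)

Result:
COUNT(*)
--------
3       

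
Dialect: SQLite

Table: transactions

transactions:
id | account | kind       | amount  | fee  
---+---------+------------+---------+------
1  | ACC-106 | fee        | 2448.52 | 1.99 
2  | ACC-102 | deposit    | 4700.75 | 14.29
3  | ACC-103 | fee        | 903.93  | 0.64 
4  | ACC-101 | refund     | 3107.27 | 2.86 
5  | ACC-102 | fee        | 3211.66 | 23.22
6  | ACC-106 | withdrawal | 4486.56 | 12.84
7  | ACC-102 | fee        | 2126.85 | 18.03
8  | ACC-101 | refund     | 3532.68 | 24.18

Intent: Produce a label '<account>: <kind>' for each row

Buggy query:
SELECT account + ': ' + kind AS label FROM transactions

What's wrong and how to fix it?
Bug: '+' is numeric addition; on text columns SQLite converts them to 0 instead of concatenating

Fix: Replace + with || to concatenate text

Corrected query:
SELECT account || ': ' || kind AS label FROM transactions

Result:
label              
-------------------
ACC-106: fee       
ACC-102: deposit   
ACC-103: fee       
ACC-101: refund    
ACC-102: fee       
ACC-106: withdrawal
ACC-102: fee       
ACC-101: refund    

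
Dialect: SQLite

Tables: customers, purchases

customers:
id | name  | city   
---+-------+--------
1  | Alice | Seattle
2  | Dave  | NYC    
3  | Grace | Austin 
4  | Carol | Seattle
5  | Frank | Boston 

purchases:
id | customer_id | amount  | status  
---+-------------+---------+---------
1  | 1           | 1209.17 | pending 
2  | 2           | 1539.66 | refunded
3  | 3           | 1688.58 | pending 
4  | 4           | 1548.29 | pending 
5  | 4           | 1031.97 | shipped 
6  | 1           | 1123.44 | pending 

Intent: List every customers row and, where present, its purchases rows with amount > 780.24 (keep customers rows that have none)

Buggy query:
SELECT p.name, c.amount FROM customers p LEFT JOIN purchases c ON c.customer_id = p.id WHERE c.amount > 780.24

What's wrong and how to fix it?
Bug: A WHERE condition on the right-hand table after LEFT JOIN drops unmatched parents

Fix: Move the right-table condition into the ON clause so unmatched parents are kept

Corrected query:
SELECT p.name, c.amount FROM customers p LEFT JOIN purchases c ON c.customer_id = p.id AND c.amount > 780.24

Result:
name  | amount 
------+--------
Alice | 1123.44
Alice | 1209.17
Dave  | 1539.66
Grace | 1688.58
Carol | 1031.97
Carol | 1548.29
Frank | NULL   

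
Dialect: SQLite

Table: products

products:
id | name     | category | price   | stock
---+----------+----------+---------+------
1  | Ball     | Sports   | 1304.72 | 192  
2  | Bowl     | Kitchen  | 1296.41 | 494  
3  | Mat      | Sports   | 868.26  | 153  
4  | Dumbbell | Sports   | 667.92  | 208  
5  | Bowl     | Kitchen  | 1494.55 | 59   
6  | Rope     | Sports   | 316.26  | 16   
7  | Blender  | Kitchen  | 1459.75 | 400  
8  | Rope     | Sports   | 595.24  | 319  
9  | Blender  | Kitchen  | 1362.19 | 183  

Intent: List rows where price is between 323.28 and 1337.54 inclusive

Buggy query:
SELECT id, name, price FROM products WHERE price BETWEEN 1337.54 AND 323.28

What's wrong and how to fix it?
Bug: BETWEEN expects the lower bound first; with 1337.54 AND 323.28 the range is empty

Fix: Write BETWEEN 323.28 AND 1337.54

Corrected query:
SELECT id, name, price FROM products WHERE price BETWEEN 323.28 AND 1337.54

Result:
id | name     | price  
---+----------+--------
1  | Ball     | 1304.72
2  | Bowl     | 1296.41
3  | Mat      | 868.26 
4  | Dumbbell | 667.92 
8  | Rope     | 595.24 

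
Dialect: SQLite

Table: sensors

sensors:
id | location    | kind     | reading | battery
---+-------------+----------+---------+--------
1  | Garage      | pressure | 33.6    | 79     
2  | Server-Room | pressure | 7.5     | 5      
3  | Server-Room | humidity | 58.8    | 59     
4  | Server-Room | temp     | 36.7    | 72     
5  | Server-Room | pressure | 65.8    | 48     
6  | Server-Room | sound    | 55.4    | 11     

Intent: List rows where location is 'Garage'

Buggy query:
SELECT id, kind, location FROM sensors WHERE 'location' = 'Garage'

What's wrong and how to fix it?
Bug: 'location' in single quotes is a string literal, not the column; the comparison is literal-vs-literal and never true

Fix: Remove the quotes around the column name (or use double quotes for an identifier)

Corrected query:
SELECT id, kind, location FROM sensors WHERE location = 'Garage'

Result:
id | kind     | location
---+----------+---------
1  | pressure | Garage  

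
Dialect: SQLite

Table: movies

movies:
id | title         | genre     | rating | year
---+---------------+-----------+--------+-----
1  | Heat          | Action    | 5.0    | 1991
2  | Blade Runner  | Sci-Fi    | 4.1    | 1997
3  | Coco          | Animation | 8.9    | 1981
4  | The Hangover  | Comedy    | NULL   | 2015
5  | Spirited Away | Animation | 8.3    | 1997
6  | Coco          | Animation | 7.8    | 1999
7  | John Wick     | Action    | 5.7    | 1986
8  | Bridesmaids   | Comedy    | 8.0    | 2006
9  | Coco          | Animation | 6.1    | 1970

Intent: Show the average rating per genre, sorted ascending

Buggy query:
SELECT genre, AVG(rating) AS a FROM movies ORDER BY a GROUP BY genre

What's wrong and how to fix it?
Bug: GROUP BY must precede ORDER BY

Fix: Move ORDER BY to the end, after GROUP BY

Corrected query:
SELECT genre, AVG(rating) AS a FROM movies GROUP BY genre ORDER BY a

Result:
genre     | a    
----------+------
Sci-Fi    | 4.1  
Action    | 5.35 
Animation | 7.775
Comedy    | 8    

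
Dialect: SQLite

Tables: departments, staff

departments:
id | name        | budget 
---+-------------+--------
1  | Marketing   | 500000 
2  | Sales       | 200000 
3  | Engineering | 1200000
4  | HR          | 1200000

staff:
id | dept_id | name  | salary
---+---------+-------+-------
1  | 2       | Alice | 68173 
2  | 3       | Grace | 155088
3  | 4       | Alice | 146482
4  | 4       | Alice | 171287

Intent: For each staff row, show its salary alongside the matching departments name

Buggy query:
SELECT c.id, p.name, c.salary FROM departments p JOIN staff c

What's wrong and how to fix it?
Bug: Missing join condition: each staff row is matched to all departments rows instead of just its own

Fix: Add ON c.dept_id = p.id to the JOIN

Corrected query:
SELECT c.id, p.name, c.salary FROM departments p JOIN staff c ON c.dept_id = p.id

Result:
id | name        | salary
---+-------------+-------
1  | Sales       | 68173 
2  | Engineering | 155088
3  | HR          | 146482
4  | HR          | 171287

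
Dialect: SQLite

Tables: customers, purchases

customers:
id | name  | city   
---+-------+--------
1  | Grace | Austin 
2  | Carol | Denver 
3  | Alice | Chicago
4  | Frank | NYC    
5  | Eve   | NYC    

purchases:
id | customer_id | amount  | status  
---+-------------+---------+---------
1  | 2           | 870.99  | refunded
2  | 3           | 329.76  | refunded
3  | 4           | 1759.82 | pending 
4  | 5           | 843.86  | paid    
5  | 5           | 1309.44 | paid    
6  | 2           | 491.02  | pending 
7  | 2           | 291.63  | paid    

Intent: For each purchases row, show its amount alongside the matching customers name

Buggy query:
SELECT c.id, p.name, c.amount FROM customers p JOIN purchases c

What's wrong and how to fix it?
Bug: Missing join condition: each purchases row is matched to all customers rows instead of just its own

Fix: Specify the join condition linking the foreign key to the parent id

Corrected query:
SELECT c.id, p.name, c.amount FROM customers p JOIN purchases c ON c.customer_id = p.id

Result:
id | name  | amount 
---+-------+--------
1  | Carol | 870.99 
2  | Alice | 329.76 
3  | Frank | 1759.82
4  | Eve   | 843.86 
5  | Eve   | 1309.44
6  | Carol | 491.02 
7  | Carol | 291.63 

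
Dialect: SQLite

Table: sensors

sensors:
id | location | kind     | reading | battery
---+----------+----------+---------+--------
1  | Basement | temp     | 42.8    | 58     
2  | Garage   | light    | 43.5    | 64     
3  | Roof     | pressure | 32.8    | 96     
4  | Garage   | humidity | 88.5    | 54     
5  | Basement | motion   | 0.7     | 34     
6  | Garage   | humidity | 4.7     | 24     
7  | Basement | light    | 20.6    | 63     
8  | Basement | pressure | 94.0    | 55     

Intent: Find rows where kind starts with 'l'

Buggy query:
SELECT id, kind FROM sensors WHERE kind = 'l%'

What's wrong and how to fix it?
Bug: '=' compares the literal string including the % character; pattern matching needs LIKE

Fix: Use LIKE for wildcard pattern matching

Corrected query:
SELECT id, kind FROM sensors WHERE kind LIKE 'l%'

Result:
id | kind 
---+------
2  | light
7  | light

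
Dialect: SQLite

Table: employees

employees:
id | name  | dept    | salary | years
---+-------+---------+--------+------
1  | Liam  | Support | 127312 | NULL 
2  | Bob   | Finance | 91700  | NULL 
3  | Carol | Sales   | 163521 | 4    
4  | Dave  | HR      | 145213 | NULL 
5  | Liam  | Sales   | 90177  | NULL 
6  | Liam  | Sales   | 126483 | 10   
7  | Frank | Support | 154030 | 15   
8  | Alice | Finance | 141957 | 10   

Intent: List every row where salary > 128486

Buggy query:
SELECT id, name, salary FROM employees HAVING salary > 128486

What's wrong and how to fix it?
Bug: HAVING filters the output of aggregation, but this query has no GROUP BY and no aggregate functions, so SQLite rejects it (HAVING clause on a non-aggregate query); the condition here is per row

Fix: Use WHERE for row-level filtering

Corrected query:
SELECT id, name, salary FROM employees WHERE salary > 128486

Result:
id | name  | salary
---+-------+-------
3  | Carol | 163521
4  | Dave  | 145213
7  | Frank | 154030
8  | Alice | 141957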